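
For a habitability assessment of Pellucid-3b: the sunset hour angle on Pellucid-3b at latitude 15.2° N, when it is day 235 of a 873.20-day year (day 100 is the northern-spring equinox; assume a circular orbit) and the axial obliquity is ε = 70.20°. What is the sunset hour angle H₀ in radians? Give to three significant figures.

H₀ = 1.91 rad

Solar longitude: λ_s = 360° × (235 − 100)/873.20 = 55.657°.
sin δ = sin 70.20° × sin 55.657° = 0.77687, so δ = +50.974°.
cos H₀ = −tan φ · tan δ = −tan(+15.2°) × tan(+50.974°) = -0.3352, so H₀ = 1.9126 rad = 109.59°.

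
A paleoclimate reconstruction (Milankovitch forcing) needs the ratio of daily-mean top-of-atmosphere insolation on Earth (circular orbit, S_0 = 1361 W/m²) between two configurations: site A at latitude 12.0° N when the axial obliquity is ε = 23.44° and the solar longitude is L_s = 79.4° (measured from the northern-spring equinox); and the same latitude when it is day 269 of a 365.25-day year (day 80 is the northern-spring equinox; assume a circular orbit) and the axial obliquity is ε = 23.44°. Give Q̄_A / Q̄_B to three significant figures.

Q̄_A / Q̄_B ≈ 1.07

— Configuration A (ϕ=+12.0°):
Solar declination: sin δ = sin ε · sin L_s = sin 23.44° × sin 79.4° = 0.39100, so δ = +23.017°.
cos h₀ = −tan(+12.0°) tan(+23.017°) = -0.0903, h₀ = 1.6612 rad.
Bracket: h₀ sin ϕ sin δ + cos ϕ cos δ sin h₀ = 1.6612×0.20791×0.39100 + 0.97815×0.92039×0.99591 = 0.135044 + 0.896597 = 1.031641.
Q̄ = (S_0/π) × [bracket] = (1361/π) × 1.031641 = 446.93 W/m².
— Configuration B (ϕ=+12.0°):
Solar longitude: L_s = 360° × (269 − 80)/365.25 = 186.283°.
sin δ = sin 23.44° × sin 186.283° = -0.04354, so δ = -2.495°.
cos h₀ = −tan(+12.0°) tan(-2.495°) = 0.0093, h₀ = 1.5615 rad.
Bracket: h₀ sin ϕ sin δ + cos ϕ cos δ sin h₀ = 1.5615×0.20791×-0.04354 + 0.97815×0.99905×0.99996 = -0.014135 + 0.977182 = 0.963047.
Q̄ = (S_0/π) × [bracket] = (1361/π) × 0.963047 = 417.21 W/m².
Ratio Q̄_A / Q̄_B = 446.93 / 417.21 = 1.071.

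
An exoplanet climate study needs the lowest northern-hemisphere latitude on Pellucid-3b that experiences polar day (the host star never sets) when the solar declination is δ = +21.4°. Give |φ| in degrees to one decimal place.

|φ| = 68.6°

Polar day requires cos H₀ = −tan φ tan δ ≤ −1, i.e. tan φ tan δ ≥ 1.
The boundary is |tan φ| · |tan δ| = 1, so |φ| = 90° − |δ| = 90° − 21.4° = 68.6° in the northern hemisphere.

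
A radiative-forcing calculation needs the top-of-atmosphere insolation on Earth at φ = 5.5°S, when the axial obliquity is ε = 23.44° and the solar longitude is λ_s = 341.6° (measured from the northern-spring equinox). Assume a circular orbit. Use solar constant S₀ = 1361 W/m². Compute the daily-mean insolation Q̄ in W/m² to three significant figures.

Q̄ ≈ 436 W/m²

Solar declination: sin δ = sin ε · sin λ_s = sin 23.44° × sin 341.6° = -0.12556, so δ = -7.213°.
cos H₀ = −tan(-5.5°) tan(-7.213°) = -0.0122, H₀ = 1.5830 rad.
Bracket: H₀ sin φ sin δ + cos φ cos δ sin H₀ = 1.5830×-0.09585×-0.12556 + 0.99540×0.99209×0.99993 = 0.019051 + 0.987457 = 1.006508.
Q̄ = (S₀/π) × [bracket] = (1361/π) × 1.006508 = 436.0 W/m².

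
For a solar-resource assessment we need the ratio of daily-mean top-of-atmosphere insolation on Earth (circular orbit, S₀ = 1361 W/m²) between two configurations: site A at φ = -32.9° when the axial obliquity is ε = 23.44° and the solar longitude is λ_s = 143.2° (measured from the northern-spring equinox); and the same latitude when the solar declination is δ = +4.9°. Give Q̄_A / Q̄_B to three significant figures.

Q̄_A / Q̄_B ≈ 0.814

— Configuration A (φ=-32.9°):
Solar declination: sin δ = sin ε · sin λ_s = sin 23.44° × sin 143.2° = 0.23828, so δ = +13.785°.
cos H₀ = −tan(-32.9°) tan(+13.785°) = 0.1587, H₀ = 1.4114 rad.
Bracket: H₀ sin φ sin δ + cos φ cos δ sin H₀ = 1.4114×-0.54317×0.23828 + 0.83962×0.97120×0.98732 = -0.182673 + 0.805099 = 0.622426.
Q̄ = (S₀/π) × [bracket] = (1361/π) × 0.622426 = 269.65 W/m².
— Configuration B (φ=-32.9°):
cos H₀ = −tan(-32.9°) tan(+4.900°) = 0.0555, H₀ = 1.5153 rad.
Bracket: H₀ sin φ sin δ + cos φ cos δ sin H₀ = 1.5153×-0.54317×0.08542 + 0.83962×0.99635×0.99846 = -0.070306 + 0.835267 = 0.764961.
Q̄ = (S₀/π) × [bracket] = (1361/π) × 0.764961 = 331.40 W/m².
Ratio Q̄_A / Q̄_B = 269.65 / 331.40 = 0.8137.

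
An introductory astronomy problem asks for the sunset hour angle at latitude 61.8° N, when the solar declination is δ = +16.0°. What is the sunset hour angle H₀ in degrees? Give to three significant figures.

cos H₀ = −tan φ · tan δ = −tan(+61.8°) × tan(+16.000°) = -0.5348, so H₀ = 2.1350 rad = 122.33°.

H₀ = 122°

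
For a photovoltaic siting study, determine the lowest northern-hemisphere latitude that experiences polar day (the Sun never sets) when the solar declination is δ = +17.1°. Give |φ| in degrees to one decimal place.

Polar day requires cos H₀ = −tan φ tan δ ≤ −1, i.e. tan φ tan δ ≥ 1.
The boundary is |tan φ| · |tan δ| = 1, so |φ| = 90° − |δ| = 90° − 17.1° = 72.9° in the northern hemisphere.

|φ| = 72.9°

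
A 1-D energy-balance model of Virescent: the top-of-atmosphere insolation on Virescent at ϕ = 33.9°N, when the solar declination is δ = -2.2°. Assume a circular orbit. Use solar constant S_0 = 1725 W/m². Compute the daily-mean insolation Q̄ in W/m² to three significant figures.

cos h₀ = −tan(+33.9°) tan(-2.200°) = 0.0258, h₀ = 1.5450 rad.
Bracket: h₀ sin ϕ sin δ + cos ϕ cos δ sin h₀ = 1.5450×0.55775×-0.03839 + 0.83001×0.99926×0.99967 = -0.033082 + 0.829122 = 0.796040.
Q̄ = (S_0/π) × [bracket] = (1725/π) × 0.796040 = 437.1 W/m².

Q̄ ≈ 437 W/m²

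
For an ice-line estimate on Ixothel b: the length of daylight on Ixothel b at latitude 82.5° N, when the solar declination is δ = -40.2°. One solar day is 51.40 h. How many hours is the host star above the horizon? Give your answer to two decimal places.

0.00 h

cos h₀ = −tan ϕ · tan δ = 6.4189 ≥ 1, so the host star never rises (polar night) and h₀ = 0.
Daylight = 2h₀/(2π) × 51.40 h = (0.0000/π) × 51.40 = 0.00 h.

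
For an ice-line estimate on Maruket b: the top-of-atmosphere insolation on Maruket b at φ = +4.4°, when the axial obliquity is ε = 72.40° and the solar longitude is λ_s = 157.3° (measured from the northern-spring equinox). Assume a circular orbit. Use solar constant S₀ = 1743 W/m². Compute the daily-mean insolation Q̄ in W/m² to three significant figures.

Solar declination: sin δ = sin ε · sin λ_s = sin 72.40° × sin 157.3° = 0.36784, so δ = +21.583°.
cos H₀ = −tan(+4.4°) tan(+21.583°) = -0.0304, H₀ = 1.6012 rad.
Bracket: H₀ sin φ sin δ + cos φ cos δ sin H₀ = 1.6012×0.07672×0.36784 + 0.99705×0.92989×0.99954 = 0.045187 + 0.926720 = 0.971907.
Q̄ = (S₀/π) × [bracket] = (1743/π) × 0.971907 = 539.2 W/m².

Q̄ ≈ 539 W/m²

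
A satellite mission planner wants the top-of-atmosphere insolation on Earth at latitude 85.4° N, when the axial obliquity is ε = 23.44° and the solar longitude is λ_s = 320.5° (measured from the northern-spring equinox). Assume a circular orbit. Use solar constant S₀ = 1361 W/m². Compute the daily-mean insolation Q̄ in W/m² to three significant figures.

Q̄ ≈ 0.00 W/m²

Solar declination: sin δ = sin ε · sin λ_s = sin 23.44° × sin 320.5° = -0.25302, so δ = -14.657°.
cos H₀ = −tan(+85.4°) tan(-14.657°) = 3.2506 ≥ 1 ⇒ polar night, H₀ = 0 and Q̄ = 0.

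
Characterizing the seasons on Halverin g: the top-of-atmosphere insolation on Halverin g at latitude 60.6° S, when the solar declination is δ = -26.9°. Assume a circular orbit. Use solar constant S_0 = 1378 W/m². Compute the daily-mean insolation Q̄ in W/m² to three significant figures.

cos h₀ = −tan(-60.6°) tan(-26.900°) = -0.9004, h₀ = 2.6914 rad.
Bracket: h₀ sin ϕ sin δ + cos ϕ cos δ sin h₀ = 2.6914×-0.87121×-0.45243 + 0.49090×0.89180×0.43514 = 1.060846 + 0.190498 = 1.251344.
Q̄ = (S_0/π) × [bracket] = (1378/π) × 1.251344 = 548.9 W/m².

Q̄ ≈ 549 W/m²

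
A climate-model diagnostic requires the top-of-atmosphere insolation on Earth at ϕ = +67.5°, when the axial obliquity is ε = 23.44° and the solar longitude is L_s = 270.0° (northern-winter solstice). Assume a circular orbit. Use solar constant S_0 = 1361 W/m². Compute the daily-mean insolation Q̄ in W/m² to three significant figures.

Q̄ ≈ 0.00 W/m²

Solar declination: sin δ = sin ε · sin L_s = sin 23.44° × sin 270.0° = -0.39779, so δ = -23.440°.
cos h₀ = −tan(+67.5°) tan(-23.440°) = 1.0467 ≥ 1 ⇒ polar night, h₀ = 0 and Q̄ = 0.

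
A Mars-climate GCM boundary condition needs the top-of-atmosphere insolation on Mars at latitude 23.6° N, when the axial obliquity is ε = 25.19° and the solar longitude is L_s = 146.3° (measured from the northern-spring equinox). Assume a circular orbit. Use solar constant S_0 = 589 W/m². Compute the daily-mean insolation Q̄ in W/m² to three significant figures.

Solar declination: sin δ = sin ε · sin L_s = sin 25.19° × sin 146.3° = 0.23615, so δ = +13.660°.
cos h₀ = −tan(+23.6°) tan(+13.660°) = -0.1062, h₀ = 1.6772 rad.
Bracket: h₀ sin ϕ sin δ + cos ϕ cos δ sin h₀ = 1.6772×0.40035×0.23615 + 0.91636×0.97172×0.99435 = 0.158567 + 0.885414 = 1.043981.
Q̄ = (S_0/π) × [bracket] = (589/π) × 1.043981 = 195.7 W/m².

Q̄ ≈ 196 W/m²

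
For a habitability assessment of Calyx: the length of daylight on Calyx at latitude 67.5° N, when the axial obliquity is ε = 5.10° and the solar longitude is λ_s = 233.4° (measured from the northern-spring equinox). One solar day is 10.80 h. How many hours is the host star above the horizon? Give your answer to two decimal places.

Solar declination: sin δ = sin ε · sin λ_s = sin 5.10° × sin 233.4° = -0.07137, so δ = -4.092°.
cos H₀ = −tan φ · tan δ = −tan(+67.5°) × tan(-4.092°) = 0.1727, so H₀ = 1.3972 rad = 80.05°.
Daylight = 2H₀/(2π) × 10.80 h = (1.3972/π) × 10.80 = 4.80 h.

4.80 h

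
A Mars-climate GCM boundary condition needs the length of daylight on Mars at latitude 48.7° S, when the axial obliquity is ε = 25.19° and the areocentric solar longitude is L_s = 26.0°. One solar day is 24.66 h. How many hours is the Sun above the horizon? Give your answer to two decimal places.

10.62 h

sin δ = sin 25.19° × sin 26.0° = 0.18658, so δ = +10.753°.
cos h₀ = −tan ϕ · tan δ = −tan(-48.7°) × tan(+10.753°) = 0.2162, so h₀ = 1.3529 rad = 77.52°.
Daylight = 2h₀/(2π) × 24.66 h = (1.3529/π) × 24.66 = 10.62 h.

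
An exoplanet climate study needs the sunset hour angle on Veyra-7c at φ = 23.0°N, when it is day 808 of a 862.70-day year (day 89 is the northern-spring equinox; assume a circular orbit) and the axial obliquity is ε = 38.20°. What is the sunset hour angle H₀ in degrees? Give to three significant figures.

H₀ = 74.4°

Solar longitude: λ_s = 360° × (808 − 89)/862.70 = 300.035°.
sin δ = sin 38.20° × sin 300.035° = -0.53537, so δ = -32.369°.
cos H₀ = −tan φ · tan δ = −tan(+23.0°) × tan(-32.369°) = 0.2691, so H₀ = 1.2984 rad = 74.39°.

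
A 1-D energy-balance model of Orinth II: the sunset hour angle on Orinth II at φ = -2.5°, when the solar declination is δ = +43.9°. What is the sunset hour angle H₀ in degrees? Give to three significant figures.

cos H₀ = −tan φ · tan δ = −tan(-2.5°) × tan(+43.900°) = 0.0420, so H₀ = 1.5288 rad = 87.59°.

H₀ = 87.6°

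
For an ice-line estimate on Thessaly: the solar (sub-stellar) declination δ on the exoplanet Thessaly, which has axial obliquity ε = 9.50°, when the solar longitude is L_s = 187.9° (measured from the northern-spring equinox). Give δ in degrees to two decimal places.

sin δ = sin ε · sin L_s = sin 9.50° × sin 187.9° = -0.022685.
δ = arcsin(-0.022685) = -1.30°.

δ = -1.30°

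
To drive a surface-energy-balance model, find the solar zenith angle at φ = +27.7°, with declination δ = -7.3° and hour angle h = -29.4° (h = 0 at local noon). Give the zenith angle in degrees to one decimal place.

cos θ_z = sin φ sin δ + cos φ cos δ cos h = -0.059065 + 0.765115 = 0.706050.
θ_z = arccos(0.706050) = 45.1°.

θ_z = 45.1°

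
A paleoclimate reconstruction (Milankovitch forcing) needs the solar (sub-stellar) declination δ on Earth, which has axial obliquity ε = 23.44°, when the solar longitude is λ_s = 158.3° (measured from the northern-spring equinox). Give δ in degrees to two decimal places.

sin δ = sin ε · sin λ_s = sin 23.44° × sin 158.3° = 0.147081.
δ = arcsin(0.147081) = +8.46°.

δ = +8.46°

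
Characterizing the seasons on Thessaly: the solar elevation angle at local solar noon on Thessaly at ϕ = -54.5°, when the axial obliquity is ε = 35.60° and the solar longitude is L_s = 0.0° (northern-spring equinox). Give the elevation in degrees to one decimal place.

35.5°

Solar declination: sin δ = sin ε · sin L_s = sin 35.60° × sin 0.0° = 0.00000, so δ = +0.000°.
At local noon the hour angle is zero, so the zenith angle equals |ϕ − δ| = |-54.5° − (+0.000°)| = 54.500°.
Elevation = 90° − 54.500° = 35.5°.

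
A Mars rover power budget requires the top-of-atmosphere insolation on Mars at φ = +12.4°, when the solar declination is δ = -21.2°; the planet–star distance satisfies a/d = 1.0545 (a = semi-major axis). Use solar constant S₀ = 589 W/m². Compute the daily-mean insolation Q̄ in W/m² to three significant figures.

Q̄ ≈ 165 W/m²

cos H₀ = −tan(+12.4°) tan(-21.200°) = 0.0853, H₀ = 1.4854 rad.
Bracket: H₀ sin φ sin δ + cos φ cos δ sin H₀ = 1.4854×0.21474×-0.36162 + 0.97667×0.93232×0.99636 = -0.115348 + 0.907255 = 0.791907.
Inverse-square distance factor (a/d)² = 1.0545² = 1.111970.
Q̄ = (S₀/π) × 1.111970 × [bracket] = (589/π) × 1.111970 × 0.791907 = 165.1 W/m².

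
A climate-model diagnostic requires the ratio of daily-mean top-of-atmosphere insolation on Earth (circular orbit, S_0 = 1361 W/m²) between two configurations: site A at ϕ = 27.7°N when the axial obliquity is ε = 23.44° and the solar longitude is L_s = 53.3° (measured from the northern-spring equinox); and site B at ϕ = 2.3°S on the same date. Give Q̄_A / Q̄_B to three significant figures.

Q̄_A / Q̄_B ≈ 1.17

— Configuration A (ϕ=+27.7°):
Solar declination: sin δ = sin ε · sin L_s = sin 23.44° × sin 53.3° = 0.31894, so δ = +18.599°.
cos h₀ = −tan(+27.7°) tan(+18.599°) = -0.1767, h₀ = 1.7484 rad.
Bracket: h₀ sin ϕ sin δ + cos ϕ cos δ sin h₀ = 1.7484×0.46484×0.31894 + 0.88539×0.94778×0.98427 = 0.259211 + 0.825955 = 1.085166.
Q̄ = (S_0/π) × [bracket] = (1361/π) × 1.085166 = 470.12 W/m².
— Configuration B (ϕ=-2.3°):
cos h₀ = −tan(-2.3°) tan(+18.599°) = 0.0135, h₀ = 1.5573 rad.
Bracket: h₀ sin ϕ sin δ + cos ϕ cos δ sin h₀ = 1.5573×-0.04013×0.31894 + 0.99919×0.94778×0.99991 = -0.019932 + 0.946927 = 0.926995.
Q̄ = (S_0/π) × [bracket] = (1361/π) × 0.926995 = 401.59 W/m².
Ratio Q̄_A / Q̄_B = 470.12 / 401.59 = 1.171.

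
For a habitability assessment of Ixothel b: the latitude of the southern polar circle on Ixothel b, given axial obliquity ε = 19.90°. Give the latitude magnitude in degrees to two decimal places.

The polar circle is the lowest latitude that experiences at least one full rotation of continuous darkness at the northern-summer solstice; it lies at |ϕ| = 90° − ε = 90° − 19.90° = 70.10°.

70.10°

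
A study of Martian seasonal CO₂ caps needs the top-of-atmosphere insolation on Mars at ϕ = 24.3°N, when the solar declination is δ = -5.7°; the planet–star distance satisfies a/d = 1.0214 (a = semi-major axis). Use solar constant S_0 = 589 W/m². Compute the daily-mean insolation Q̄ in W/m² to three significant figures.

cos h₀ = −tan(+24.3°) tan(-5.700°) = 0.0451, h₀ = 1.5257 rad.
Bracket: h₀ sin ϕ sin δ + cos ϕ cos δ sin h₀ = 1.5257×0.41151×-0.09932 + 0.91140×0.99506×0.99898 = -0.062357 + 0.905973 = 0.843616.
Inverse-square distance factor (a/d)² = 1.0214² = 1.043258.
Q̄ = (S_0/π) × 1.043258 × [bracket] = (589/π) × 1.043258 × 0.843616 = 165.0 W/m².

Q̄ ≈ 165 W/m²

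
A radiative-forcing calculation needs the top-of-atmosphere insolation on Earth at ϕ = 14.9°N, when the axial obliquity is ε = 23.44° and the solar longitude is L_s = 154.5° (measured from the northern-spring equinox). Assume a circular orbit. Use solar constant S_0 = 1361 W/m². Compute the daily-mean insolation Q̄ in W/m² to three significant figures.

Solar declination: sin δ = sin ε · sin L_s = sin 23.44° × sin 154.5° = 0.17125, so δ = +9.861°.
cos h₀ = −tan(+14.9°) tan(+9.861°) = -0.0462, h₀ = 1.6171 rad.
Bracket: h₀ sin ϕ sin δ + cos ϕ cos δ sin h₀ = 1.6171×0.25713×0.17125 + 0.96638×0.98523×0.99893 = 0.071207 + 0.951088 = 1.022295.
Q̄ = (S_0/π) × [bracket] = (1361/π) × 1.022295 = 442.9 W/m².

Q̄ ≈ 443 W/m²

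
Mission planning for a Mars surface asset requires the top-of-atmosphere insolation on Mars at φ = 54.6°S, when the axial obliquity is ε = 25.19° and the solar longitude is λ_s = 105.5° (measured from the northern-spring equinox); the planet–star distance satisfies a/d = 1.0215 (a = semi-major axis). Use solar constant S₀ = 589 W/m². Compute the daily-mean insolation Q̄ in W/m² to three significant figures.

Solar declination: sin δ = sin ε · sin λ_s = sin 25.19° × sin 105.5° = 0.41014, so δ = +24.214°.
cos H₀ = −tan(-54.6°) tan(+24.214°) = 0.6328, H₀ = 0.8856 rad.
Bracket: H₀ sin φ sin δ + cos φ cos δ sin H₀ = 0.8856×-0.81513×0.41014 + 0.57928×0.91202×0.77432 = -0.296072 + 0.409085 = 0.113013.
Inverse-square distance factor (a/d)² = 1.0215² = 1.043462.
Q̄ = (S₀/π) × 1.043462 × [bracket] = (589/π) × 1.043462 × 0.113013 = 22.11 W/m².

Q̄ ≈ 22.1 W/m²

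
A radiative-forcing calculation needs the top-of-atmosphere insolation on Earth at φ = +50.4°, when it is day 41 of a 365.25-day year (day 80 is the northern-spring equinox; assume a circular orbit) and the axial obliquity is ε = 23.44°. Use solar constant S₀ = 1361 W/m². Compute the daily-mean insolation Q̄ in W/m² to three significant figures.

Q̄ ≈ 151 W/m²

Solar longitude: λ_s = 360° × (41 − 80)/365.25 = -38.439°, i.e. -38.439° + 360° = 321.561°.
sin δ = sin 23.44° × sin 321.561° = -0.24730, so δ = -14.318°.
cos H₀ = −tan(+50.4°) tan(-14.318°) = 0.3085, H₀ = 1.2572 rad.
Bracket: H₀ sin φ sin δ + cos φ cos δ sin H₀ = 1.2572×0.77051×-0.24730 + 0.63742×0.96894×0.95122 = -0.239556 + 0.587494 = 0.347938.
Q̄ = (S₀/π) × [bracket] = (1361/π) × 0.347938 = 150.7 W/m².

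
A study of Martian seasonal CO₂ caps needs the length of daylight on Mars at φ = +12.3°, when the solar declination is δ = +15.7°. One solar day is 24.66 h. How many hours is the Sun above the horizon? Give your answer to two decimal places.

12.81 h

cos H₀ = −tan φ · tan δ = −tan(+12.3°) × tan(+15.700°) = -0.0613, so H₀ = 1.6321 rad = 93.51°.
Daylight = 2H₀/(2π) × 24.66 h = (1.6321/π) × 24.66 = 12.81 h.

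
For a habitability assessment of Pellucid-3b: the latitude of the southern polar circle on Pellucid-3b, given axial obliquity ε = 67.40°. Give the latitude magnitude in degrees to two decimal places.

22.60°

The polar circle is the lowest latitude that experiences at least one full rotation of continuous darkness at the northern-summer solstice; it lies at |ϕ| = 90° − ε = 90° − 67.40° = 22.60°.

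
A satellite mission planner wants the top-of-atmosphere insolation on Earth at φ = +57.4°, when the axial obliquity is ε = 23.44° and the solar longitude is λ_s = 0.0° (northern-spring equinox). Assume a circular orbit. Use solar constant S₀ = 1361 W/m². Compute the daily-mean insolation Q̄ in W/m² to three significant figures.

Solar declination: sin δ = sin ε · sin λ_s = sin 23.44° × sin 0.0° = 0.00000, so δ = +0.000°.
cos H₀ = −tan(+57.4°) tan(+0.000°) = -0.0000, H₀ = 1.5708 rad.
Bracket: H₀ sin φ sin δ + cos φ cos δ sin H₀ = 1.5708×0.84245×0.00000 + 0.53877×1.00000×1.00000 = 0.000000 + 0.538770 = 0.538770.
Q̄ = (S₀/π) × [bracket] = (1361/π) × 0.538770 = 233.4 W/m².

Q̄ ≈ 233 W/m²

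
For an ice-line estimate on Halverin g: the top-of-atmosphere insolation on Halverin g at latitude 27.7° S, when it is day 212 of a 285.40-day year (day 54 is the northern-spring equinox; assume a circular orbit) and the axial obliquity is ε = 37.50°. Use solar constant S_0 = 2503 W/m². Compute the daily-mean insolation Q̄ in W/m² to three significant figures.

Q̄ ≈ 812 W/m²

Solar longitude: L_s = 360° × (212 − 54)/285.40 = 199.299°.
sin δ = sin 37.50° × sin 199.299° = -0.20120, so δ = -11.607°.
cos h₀ = −tan(-27.7°) tan(-11.607°) = -0.1078, h₀ = 1.6788 rad.
Bracket: h₀ sin ϕ sin δ + cos ϕ cos δ sin h₀ = 1.6788×-0.46484×-0.20120 + 0.88539×0.97955×0.99417 = 0.157011 + 0.862228 = 1.019239.
Q̄ = (S_0/π) × [bracket] = (2503/π) × 1.019239 = 812.1 W/m².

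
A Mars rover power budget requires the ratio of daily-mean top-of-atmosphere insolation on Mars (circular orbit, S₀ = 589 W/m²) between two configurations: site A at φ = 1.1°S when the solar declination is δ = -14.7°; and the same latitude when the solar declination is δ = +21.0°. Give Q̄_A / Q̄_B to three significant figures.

Q̄_A / Q̄_B ≈ 1.06

— Configuration A (φ=-1.1°):
cos H₀ = −tan(-1.1°) tan(-14.700°) = -0.0050, H₀ = 1.5758 rad.
Bracket: H₀ sin φ sin δ + cos φ cos δ sin H₀ = 1.5758×-0.01920×-0.25376 + 0.99982×0.96727×0.99999 = 0.007678 + 0.967086 = 0.974764.
Q̄ = (S₀/π) × [bracket] = (589/π) × 0.974764 = 182.75 W/m².
— Configuration B (φ=-1.1°):
cos H₀ = −tan(-1.1°) tan(+21.000°) = 0.0074, H₀ = 1.5634 rad.
Bracket: H₀ sin φ sin δ + cos φ cos δ sin H₀ = 1.5634×-0.01920×0.35837 + 0.99982×0.93358×0.99997 = -0.010757 + 0.933384 = 0.922627.
Q̄ = (S₀/π) × [bracket] = (589/π) × 0.922627 = 172.98 W/m².
Ratio Q̄_A / Q̄_B = 182.75 / 172.98 = 1.056.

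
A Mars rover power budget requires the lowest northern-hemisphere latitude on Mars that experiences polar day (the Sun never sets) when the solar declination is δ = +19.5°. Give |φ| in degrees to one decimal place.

Polar day requires cos H₀ = −tan φ tan δ ≤ −1, i.e. tan φ tan δ ≥ 1.
The boundary is |tan φ| · |tan δ| = 1, so |φ| = 90° − |δ| = 90° − 19.5° = 70.5° in the northern hemisphere.

|φ| = 70.5°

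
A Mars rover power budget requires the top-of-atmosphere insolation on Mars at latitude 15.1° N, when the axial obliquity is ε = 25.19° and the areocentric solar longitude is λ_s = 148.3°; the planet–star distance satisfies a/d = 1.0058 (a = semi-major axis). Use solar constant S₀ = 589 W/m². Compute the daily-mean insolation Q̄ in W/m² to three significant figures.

Q̄ ≈ 196 W/m²

sin δ = sin 25.19° × sin 148.3° = 0.22365, so δ = +12.924°.
cos H₀ = −tan(+15.1°) tan(+12.924°) = -0.0619, H₀ = 1.6328 rad.
Bracket: H₀ sin φ sin δ + cos φ cos δ sin H₀ = 1.6328×0.26050×0.22365 + 0.96547×0.97467×0.99808 = 0.095128 + 0.939208 = 1.034336.
Inverse-square distance factor (a/d)² = 1.0058² = 1.011634.
Q̄ = (S₀/π) × 1.011634 × [bracket] = (589/π) × 1.011634 × 1.034336 = 196.2 W/m².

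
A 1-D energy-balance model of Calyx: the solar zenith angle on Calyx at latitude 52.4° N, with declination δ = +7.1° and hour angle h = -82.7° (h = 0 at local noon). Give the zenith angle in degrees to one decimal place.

θ_z = 79.9°

cos θ_z = sin φ sin δ + cos φ cos δ cos h = 0.097928 + 0.076933 = 0.174861.
θ_z = arccos(0.174861) = 79.9°.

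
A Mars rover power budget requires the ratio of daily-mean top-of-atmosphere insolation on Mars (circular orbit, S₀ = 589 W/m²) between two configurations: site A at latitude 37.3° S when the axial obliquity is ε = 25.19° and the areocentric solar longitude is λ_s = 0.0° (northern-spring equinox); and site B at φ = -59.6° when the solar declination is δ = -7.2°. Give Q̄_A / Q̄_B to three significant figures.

— Configuration A (φ=-37.3°):
sin δ = sin 25.19° × sin 0.0° = 0.00000, so δ = +0.000°.
cos H₀ = −tan(-37.3°) tan(+0.000°) = 0.0000, H₀ = 1.5708 rad.
Bracket: H₀ sin φ sin δ + cos φ cos δ sin H₀ = 1.5708×-0.60599×0.00000 + 0.79547×1.00000×1.00000 = -0.000000 + 0.795470 = 0.795470.
Q̄ = (S₀/π) × [bracket] = (589/π) × 0.795470 = 149.14 W/m².
— Configuration B (φ=-59.6°):
cos H₀ = −tan(-59.6°) tan(-7.200°) = -0.2153, H₀ = 1.7878 rad.
Bracket: H₀ sin φ sin δ + cos φ cos δ sin H₀ = 1.7878×-0.86251×-0.12533 + 0.50603×0.99211×0.97654 = 0.193258 + 0.490260 = 0.683518.
Q̄ = (S₀/π) × [bracket] = (589/π) × 0.683518 = 128.15 W/m².
Ratio Q̄_A / Q̄_B = 149.14 / 128.15 = 1.164.

Q̄_A / Q̄_B ≈ 1.16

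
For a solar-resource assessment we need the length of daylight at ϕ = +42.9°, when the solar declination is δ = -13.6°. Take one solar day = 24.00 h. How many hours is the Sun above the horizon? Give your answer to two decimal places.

10.27 h

cos h₀ = −tan ϕ · tan δ = −tan(+42.9°) × tan(-13.600°) = 0.2248, so h₀ = 1.3440 rad = 77.01°.
Daylight = 2h₀/(2π) × 24.00 h = (1.3440/π) × 24.00 = 10.27 h.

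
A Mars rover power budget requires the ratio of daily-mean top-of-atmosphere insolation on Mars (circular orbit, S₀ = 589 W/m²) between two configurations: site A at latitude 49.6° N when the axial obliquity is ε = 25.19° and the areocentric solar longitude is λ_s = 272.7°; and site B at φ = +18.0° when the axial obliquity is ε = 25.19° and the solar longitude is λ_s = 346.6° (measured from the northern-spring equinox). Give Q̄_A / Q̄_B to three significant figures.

— Configuration A (φ=+49.6°):
sin δ = sin 25.19° × sin 272.7° = -0.42515, so δ = -25.160°.
cos H₀ = −tan(+49.6°) tan(-25.160°) = 0.5519, H₀ = 0.9861 rad.
Bracket: H₀ sin φ sin δ + cos φ cos δ sin H₀ = 0.9861×0.76154×-0.42515 + 0.64812×0.90512×0.83390 = -0.319268 + 0.489188 = 0.169920.
Q̄ = (S₀/π) × [bracket] = (589/π) × 0.169920 = 31.857 W/m².
— Configuration B (φ=+18.0°):
Solar declination: sin δ = sin ε · sin λ_s = sin 25.19° × sin 346.6° = -0.09864, so δ = -5.661°.
cos H₀ = −tan(+18.0°) tan(-5.661°) = 0.0322, H₀ = 1.5386 rad.
Bracket: H₀ sin φ sin δ + cos φ cos δ sin H₀ = 1.5386×0.30902×-0.09864 + 0.95106×0.99512×0.99948 = -0.046899 + 0.945927 = 0.899028.
Q̄ = (S₀/π) × [bracket] = (589/π) × 0.899028 = 168.55 W/m².
Ratio Q̄_A / Q̄_B = 31.857 / 168.55 = 0.1890.

Q̄_A / Q̄_B ≈ 0.189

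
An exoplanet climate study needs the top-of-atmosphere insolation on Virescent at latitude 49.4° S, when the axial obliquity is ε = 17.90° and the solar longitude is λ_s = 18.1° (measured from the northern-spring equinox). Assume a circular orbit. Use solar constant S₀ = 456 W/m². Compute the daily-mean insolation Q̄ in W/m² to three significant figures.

Solar declination: sin δ = sin ε · sin λ_s = sin 17.90° × sin 18.1° = 0.09549, so δ = +5.479°.
cos H₀ = −tan(-49.4°) tan(+5.479°) = 0.1119, H₀ = 1.4586 rad.
Bracket: H₀ sin φ sin δ + cos φ cos δ sin H₀ = 1.4586×-0.75927×0.09549 + 0.65077×0.99543×0.99372 = -0.105752 + 0.643728 = 0.537976.
Q̄ = (S₀/π) × [bracket] = (456/π) × 0.537976 = 78.09 W/m².

Q̄ ≈ 78.1 W/m²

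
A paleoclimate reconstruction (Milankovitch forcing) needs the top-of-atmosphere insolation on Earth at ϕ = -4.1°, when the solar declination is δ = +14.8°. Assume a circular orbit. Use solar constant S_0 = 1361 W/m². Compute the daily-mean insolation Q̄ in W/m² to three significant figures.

cos h₀ = −tan(-4.1°) tan(+14.800°) = 0.0189, h₀ = 1.5519 rad.
Bracket: h₀ sin ϕ sin δ + cos ϕ cos δ sin h₀ = 1.5519×-0.07150×0.25545 + 0.99744×0.96682×0.99982 = -0.028345 + 0.964171 = 0.935826.
Q̄ = (S_0/π) × [bracket] = (1361/π) × 0.935826 = 405.4 W/m².

Q̄ ≈ 405 W/m²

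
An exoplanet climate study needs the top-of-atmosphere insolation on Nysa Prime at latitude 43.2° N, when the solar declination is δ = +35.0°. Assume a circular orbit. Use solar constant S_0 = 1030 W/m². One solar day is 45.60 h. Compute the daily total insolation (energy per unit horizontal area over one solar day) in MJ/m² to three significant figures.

cos h₀ = −tan(+43.2°) tan(+35.000°) = -0.6575, h₀ = 2.2883 rad.
Bracket: h₀ sin ϕ sin δ + cos ϕ cos δ sin h₀ = 2.2883×0.68455×0.57358 + 0.72897×0.81915×0.75342 = 0.898488 + 0.449894 = 1.348382.
Q̄ = (S_0/π) × [bracket] = (1030/π) × 1.348382 = 442.08 W/m².
Daily total = Q̄ × 45.60 h × 3600 s/h = 442.08 × 45.60 × 3600 / 10⁶ = 72.57 MJ/m².

72.6 MJ/m²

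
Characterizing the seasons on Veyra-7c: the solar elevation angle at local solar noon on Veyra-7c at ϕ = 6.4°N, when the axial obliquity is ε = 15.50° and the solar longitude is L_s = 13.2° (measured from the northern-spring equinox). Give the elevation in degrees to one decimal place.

Solar declination: sin δ = sin ε · sin L_s = sin 15.50° × sin 13.2° = 0.06102, so δ = +3.499°.
At local noon the hour angle is zero, so the zenith angle equals |ϕ − δ| = |+6.4° − (+3.499°)| = 2.901°.
Elevation = 90° − 2.901° = 87.1°.

87.1°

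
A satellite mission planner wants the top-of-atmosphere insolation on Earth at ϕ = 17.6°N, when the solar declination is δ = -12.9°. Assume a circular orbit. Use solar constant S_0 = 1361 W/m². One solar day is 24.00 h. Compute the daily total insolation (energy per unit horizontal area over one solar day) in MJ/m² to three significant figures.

30.9 MJ/m²

cos h₀ = −tan(+17.6°) tan(-12.900°) = 0.0727, h₀ = 1.4981 rad.
Bracket: h₀ sin ϕ sin δ + cos ϕ cos δ sin h₀ = 1.4981×0.30237×-0.22325 + 0.95319×0.97476×0.99736 = -0.101128 + 0.926679 = 0.825551.
Q̄ = (S_0/π) × [bracket] = (1361/π) × 0.825551 = 357.65 W/m².
Daily total = Q̄ × 24.00 h × 3600 s/h = 357.65 × 24.00 × 3600 / 10⁶ = 30.90 MJ/m².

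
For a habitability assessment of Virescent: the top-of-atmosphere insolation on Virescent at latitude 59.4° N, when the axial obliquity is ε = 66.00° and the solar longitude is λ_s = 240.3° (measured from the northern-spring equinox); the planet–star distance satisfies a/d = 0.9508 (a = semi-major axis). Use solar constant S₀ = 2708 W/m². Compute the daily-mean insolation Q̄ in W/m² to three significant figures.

Q̄ ≈ 0.00 W/m²

Solar declination: sin δ = sin ε · sin λ_s = sin 66.00° × sin 240.3° = -0.79353, so δ = -52.517°.
cos H₀ = −tan(+59.4°) tan(-52.517°) = 2.2050 ≥ 1 ⇒ polar night, H₀ = 0 and Q̄ = 0.
Inverse-square distance factor (a/d)² = 0.9508² = 0.904021.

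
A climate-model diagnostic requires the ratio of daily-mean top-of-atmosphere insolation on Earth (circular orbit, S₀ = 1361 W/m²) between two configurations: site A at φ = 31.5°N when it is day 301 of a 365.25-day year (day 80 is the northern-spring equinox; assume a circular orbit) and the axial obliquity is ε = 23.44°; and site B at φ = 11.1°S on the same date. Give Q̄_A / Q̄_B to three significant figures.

— Configuration A (φ=+31.5°):
Solar longitude: λ_s = 360° × (301 − 80)/365.25 = 217.823°.
sin δ = sin 23.44° × sin 217.823° = -0.24394, so δ = -14.119°.
cos H₀ = −tan(+31.5°) tan(-14.119°) = 0.1541, H₀ = 1.4160 rad.
Bracket: H₀ sin φ sin δ + cos φ cos δ sin H₀ = 1.4160×0.52250×-0.24394 + 0.85264×0.96979×0.98805 = -0.180481 + 0.817001 = 0.636520.
Q̄ = (S₀/π) × [bracket] = (1361/π) × 0.636520 = 275.75 W/m².
— Configuration B (φ=-11.1°):
cos H₀ = −tan(-11.1°) tan(-14.119°) = -0.0493, H₀ = 1.6202 rad.
Bracket: H₀ sin φ sin δ + cos φ cos δ sin H₀ = 1.6202×-0.19252×-0.24394 + 0.98129×0.96979×0.99878 = 0.076090 + 0.950484 = 1.026574.
Q̄ = (S₀/π) × [bracket] = (1361/π) × 1.026574 = 444.73 W/m².
Ratio Q̄_A / Q̄_B = 275.75 / 444.73 = 0.6200.

Q̄_A / Q̄_B ≈ 0.620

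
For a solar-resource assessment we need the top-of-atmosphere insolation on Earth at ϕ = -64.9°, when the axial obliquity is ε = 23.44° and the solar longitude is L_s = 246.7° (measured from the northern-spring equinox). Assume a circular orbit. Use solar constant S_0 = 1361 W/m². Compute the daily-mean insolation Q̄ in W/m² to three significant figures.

Solar declination: sin δ = sin ε · sin L_s = sin 23.44° × sin 246.7° = -0.36535, so δ = -21.429°.
cos h₀ = −tan(-64.9°) tan(-21.429°) = -0.8379, h₀ = 2.5641 rad.
Bracket: h₀ sin ϕ sin δ + cos ϕ cos δ sin h₀ = 2.5641×-0.90557×-0.36535 + 0.42420×0.93087×0.54590 = 0.848332 + 0.215562 = 1.063894.
Q̄ = (S_0/π) × [bracket] = (1361/π) × 1.063894 = 460.9 W/m².

Q̄ ≈ 461 W/m²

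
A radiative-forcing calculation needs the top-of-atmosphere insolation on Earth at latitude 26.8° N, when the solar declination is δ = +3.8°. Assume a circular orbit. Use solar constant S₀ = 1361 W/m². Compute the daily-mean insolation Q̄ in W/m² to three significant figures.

Q̄ ≈ 406 W/m²

cos H₀ = −tan(+26.8°) tan(+3.800°) = -0.0336, H₀ = 1.6044 rad.
Bracket: H₀ sin φ sin δ + cos φ cos δ sin H₀ = 1.6044×0.45088×0.06627 + 0.89259×0.99780×0.99944 = 0.047939 + 0.890128 = 0.938067.
Q̄ = (S₀/π) × [bracket] = (1361/π) × 0.938067 = 406.4 W/m².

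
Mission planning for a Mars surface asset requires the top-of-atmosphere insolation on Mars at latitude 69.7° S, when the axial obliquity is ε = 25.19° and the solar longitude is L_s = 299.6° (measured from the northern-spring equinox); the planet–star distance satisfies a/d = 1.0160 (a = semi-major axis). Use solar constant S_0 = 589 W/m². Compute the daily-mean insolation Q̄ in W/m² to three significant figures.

Solar declination: sin δ = sin ε · sin L_s = sin 25.19° × sin 299.6° = -0.37008, so δ = -21.720°.
cos h₀ = −tan(-69.7°) tan(-21.720°) = -1.0769 ≤ −1 ⇒ polar day, h₀ = π.
Bracket: h₀ sin ϕ sin δ + cos ϕ cos δ sin h₀ = 3.1416×-0.93789×-0.37008 + 0.34694×0.92900×0.00000 = 1.090432 + 0.000000 = 1.090432.
Inverse-square distance factor (a/d)² = 1.0160² = 1.032256.
Q̄ = (S_0/π) × 1.032256 × [bracket] = (589/π) × 1.032256 × 1.090432 = 211.0 W/m².

Q̄ ≈ 211 W/m²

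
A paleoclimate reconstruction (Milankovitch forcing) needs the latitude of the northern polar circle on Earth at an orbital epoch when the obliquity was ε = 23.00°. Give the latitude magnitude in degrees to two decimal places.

67.00°

The polar circle is the lowest latitude that experiences at least one full rotation of continuous daylight at the northern-summer solstice; it lies at |φ| = 90° − ε = 90° − 23.00° = 67.00°.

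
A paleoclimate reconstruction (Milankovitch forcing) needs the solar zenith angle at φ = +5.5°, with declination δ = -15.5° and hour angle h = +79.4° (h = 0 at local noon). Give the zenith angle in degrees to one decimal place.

cos θ_z = sin φ sin δ + cos φ cos δ cos h = -0.025614 + 0.176445 = 0.150831.
θ_z = arccos(0.150831) = 81.3°.

θ_z = 81.3°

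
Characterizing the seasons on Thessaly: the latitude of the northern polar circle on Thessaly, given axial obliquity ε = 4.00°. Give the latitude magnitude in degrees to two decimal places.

The polar circle is the lowest latitude that experiences at least one full rotation of continuous daylight at the northern-summer solstice; it lies at |φ| = 90° − ε = 90° − 4.00° = 86.00°.

86.00°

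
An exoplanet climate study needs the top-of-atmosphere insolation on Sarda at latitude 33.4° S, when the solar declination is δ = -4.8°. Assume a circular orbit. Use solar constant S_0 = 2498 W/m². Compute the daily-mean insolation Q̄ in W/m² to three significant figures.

Q̄ ≈ 720 W/m²

cos h₀ = −tan(-33.4°) tan(-4.800°) = -0.0554, h₀ = 1.6262 rad.
Bracket: h₀ sin ϕ sin δ + cos ϕ cos δ sin h₀ = 1.6262×-0.55048×-0.08368 + 0.83485×0.99649×0.99847 = 0.074910 + 0.830647 = 0.905557.
Q̄ = (S_0/π) × [bracket] = (2498/π) × 0.905557 = 720.0 W/m².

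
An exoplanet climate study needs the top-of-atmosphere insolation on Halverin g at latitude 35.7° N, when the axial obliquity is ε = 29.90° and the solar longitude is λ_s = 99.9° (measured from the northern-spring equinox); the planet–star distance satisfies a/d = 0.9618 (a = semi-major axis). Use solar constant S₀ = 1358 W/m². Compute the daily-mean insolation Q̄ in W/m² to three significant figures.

Q̄ ≈ 486 W/m²

Solar declination: sin δ = sin ε · sin λ_s = sin 29.90° × sin 99.9° = 0.49106, so δ = +29.411°.
cos H₀ = −tan(+35.7°) tan(+29.411°) = -0.4051, H₀ = 1.9879 rad.
Bracket: H₀ sin φ sin δ + cos φ cos δ sin H₀ = 1.9879×0.58354×0.49106 + 0.81208×0.87112×0.91429 = 0.569639 + 0.646786 = 1.216425.
Inverse-square distance factor (a/d)² = 0.9618² = 0.925059.
Q̄ = (S₀/π) × 0.925059 × [bracket] = (1358/π) × 0.925059 × 1.216425 = 486.4 W/m².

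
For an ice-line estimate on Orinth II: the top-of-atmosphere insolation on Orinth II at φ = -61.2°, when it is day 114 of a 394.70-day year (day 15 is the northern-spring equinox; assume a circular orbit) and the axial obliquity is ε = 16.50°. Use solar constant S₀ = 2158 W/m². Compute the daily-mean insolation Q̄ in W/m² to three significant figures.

Q̄ ≈ 96.0 W/m²

Solar longitude: λ_s = 360° × (114 − 15)/394.70 = 90.296°.
sin δ = sin 16.50° × sin 90.296° = 0.28401, so δ = +16.500°.
cos H₀ = −tan(-61.2°) tan(+16.500°) = 0.5388, H₀ = 1.0018 rad.
Bracket: H₀ sin φ sin δ + cos φ cos δ sin H₀ = 1.0018×-0.87631×0.28401 + 0.48175×0.95882×0.84243 = -0.249329 + 0.389128 = 0.139799.
Q̄ = (S₀/π) × [bracket] = (2158/π) × 0.139799 = 96.03 W/m².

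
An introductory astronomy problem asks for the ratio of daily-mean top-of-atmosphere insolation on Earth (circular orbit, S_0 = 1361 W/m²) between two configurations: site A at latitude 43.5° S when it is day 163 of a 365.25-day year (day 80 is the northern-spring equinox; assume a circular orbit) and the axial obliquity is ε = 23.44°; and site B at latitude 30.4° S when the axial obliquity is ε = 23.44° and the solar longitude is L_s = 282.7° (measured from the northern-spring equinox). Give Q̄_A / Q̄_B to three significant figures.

— Configuration A (ϕ=-43.5°):
Solar longitude: L_s = 360° × (163 − 80)/365.25 = 81.807°.
sin δ = sin 23.44° × sin 81.807° = 0.39373, so δ = +23.187°.
cos h₀ = −tan(-43.5°) tan(+23.187°) = 0.4065, h₀ = 1.1522 rad.
Bracket: h₀ sin ϕ sin δ + cos ϕ cos δ sin h₀ = 1.1522×-0.68835×0.39373 + 0.72537×0.91923×0.91367 = -0.312274 + 0.609219 = 0.296945.
Q̄ = (S_0/π) × [bracket] = (1361/π) × 0.296945 = 128.64 W/m².
— Configuration B (ϕ=-30.4°):
Solar declination: sin δ = sin ε · sin L_s = sin 23.44° × sin 282.7° = -0.38806, so δ = -22.834°.
cos h₀ = −tan(-30.4°) tan(-22.834°) = -0.2470, h₀ = 1.8204 rad.
Bracket: h₀ sin ϕ sin δ + cos ϕ cos δ sin h₀ = 1.8204×-0.50603×-0.38806 + 0.86251×0.92164×0.96901 = 0.357472 + 0.770289 = 1.127761.
Q̄ = (S_0/π) × [bracket] = (1361/π) × 1.127761 = 488.57 W/m².
Ratio Q̄_A / Q̄_B = 128.64 / 488.57 = 0.2633.

Q̄_A / Q̄_B ≈ 0.263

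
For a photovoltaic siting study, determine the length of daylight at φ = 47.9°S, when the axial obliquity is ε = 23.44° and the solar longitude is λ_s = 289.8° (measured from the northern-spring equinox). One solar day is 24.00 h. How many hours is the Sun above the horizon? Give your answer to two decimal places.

Solar declination: sin δ = sin ε · sin λ_s = sin 23.44° × sin 289.8° = -0.37427, so δ = -21.979°.
cos H₀ = −tan φ · tan δ = −tan(-47.9°) × tan(-21.979°) = -0.4467, so H₀ = 2.0338 rad = 116.53°.
Daylight = 2H₀/(2π) × 24.00 h = (2.0338/π) × 24.00 = 15.54 h.

15.54 h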